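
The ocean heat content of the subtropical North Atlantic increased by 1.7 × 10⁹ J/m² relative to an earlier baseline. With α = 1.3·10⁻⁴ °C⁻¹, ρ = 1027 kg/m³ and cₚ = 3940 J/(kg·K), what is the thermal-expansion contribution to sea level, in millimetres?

54.6 mm of thermosteric rise

Δh = αQ/(ρcₚ) = 1.3×10⁻⁴ × 1.7×10⁹ / (1027 × 3940) ≈ 0.054617 m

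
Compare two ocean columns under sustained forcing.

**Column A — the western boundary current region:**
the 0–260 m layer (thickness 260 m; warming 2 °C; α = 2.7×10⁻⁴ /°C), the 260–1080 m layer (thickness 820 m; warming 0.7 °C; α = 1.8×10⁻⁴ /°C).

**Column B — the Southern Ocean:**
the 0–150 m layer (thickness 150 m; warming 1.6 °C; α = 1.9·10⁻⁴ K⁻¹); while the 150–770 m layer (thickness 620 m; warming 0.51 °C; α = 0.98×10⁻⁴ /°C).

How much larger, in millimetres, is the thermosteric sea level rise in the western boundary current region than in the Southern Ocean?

A 0–260 m: 260 × 2.7×10⁻⁴ × 2 = 0.14040 m
A 820 × 0.7 × 1.8×10⁻⁴ = 0.10332 m
A total: 0.24372 m
B 0–150 m: 150 × 1.9×10⁻⁴ × 1.6 = 0.04560 m
B Layer 2: 0.98×10⁻⁴ × 0.51 × 620 = 0.0309876 m
B total: 0.0765876 m
Difference: 0.24372 − 0.0765876 = 0.1671324 m

170 mm larger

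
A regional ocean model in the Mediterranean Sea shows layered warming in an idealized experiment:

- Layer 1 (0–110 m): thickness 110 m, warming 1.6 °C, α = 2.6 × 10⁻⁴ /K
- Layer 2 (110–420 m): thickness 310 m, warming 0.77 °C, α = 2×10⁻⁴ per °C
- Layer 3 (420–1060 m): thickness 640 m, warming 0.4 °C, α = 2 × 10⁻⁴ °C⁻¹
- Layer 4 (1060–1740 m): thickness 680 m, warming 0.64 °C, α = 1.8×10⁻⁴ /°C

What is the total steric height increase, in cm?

1.6 × 110 × 2.6×10⁻⁴ = 0.04576 m
Layer 2: 0.77 × 2×10⁻⁴ × 310 = 0.04774 m
420–1060 m: 0.4 × 2×10⁻⁴ × 640 = 0.05120 m
Layer 4: 680 × 1.8×10⁻⁴ × 0.64 = 0.078336 m
Δh = 0.04576 + 0.04774 + 0.05120 + 0.078336 = 0.223036 m

about 22.3 cm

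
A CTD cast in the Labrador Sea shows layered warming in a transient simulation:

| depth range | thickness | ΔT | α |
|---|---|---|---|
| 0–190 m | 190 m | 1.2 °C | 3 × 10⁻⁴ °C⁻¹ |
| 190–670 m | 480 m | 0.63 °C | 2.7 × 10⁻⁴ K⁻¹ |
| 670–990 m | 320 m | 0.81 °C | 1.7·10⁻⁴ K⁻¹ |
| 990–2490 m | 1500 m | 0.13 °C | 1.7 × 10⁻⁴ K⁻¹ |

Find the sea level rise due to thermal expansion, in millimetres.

0–190 m: 1.2 × 190 × 3×10⁻⁴ = 0.06840 m
0.63 × 2.7×10⁻⁴ × 480 = 0.081648 m
670–990 m: 1.7×10⁻⁴ × 320 × 0.81 = 0.044064 m
990–2490 m: 0.13 × 1.7×10⁻⁴ × 1500 = 0.03315 m
Δh = 0.06840 + 0.081648 + 0.044064 + 0.03315 = 0.227262 m

Δh ≈ 227 mm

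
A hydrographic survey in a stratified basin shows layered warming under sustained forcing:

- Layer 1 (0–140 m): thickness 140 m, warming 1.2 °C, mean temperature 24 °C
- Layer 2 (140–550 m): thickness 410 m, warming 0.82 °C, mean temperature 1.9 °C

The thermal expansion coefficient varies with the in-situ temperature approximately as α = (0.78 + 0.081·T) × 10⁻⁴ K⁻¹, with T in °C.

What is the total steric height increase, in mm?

about 77.2 mm

Layer 1: α = (0.78 + 0.081×24)×10⁻⁴ = 2.724×10⁻⁴ K⁻¹
Layer 2: α = (0.78 + 0.081×1.9)×10⁻⁴ = 0.9339×10⁻⁴ K⁻¹
140 × 1.2 × 2.724×10⁻⁴ = 0.0457632 m
140–550 m: 0.9339×10⁻⁴ × 0.82 × 410 = 0.031397718 m
Δh = 0.0457632 + 0.031397718 = 0.077160918 m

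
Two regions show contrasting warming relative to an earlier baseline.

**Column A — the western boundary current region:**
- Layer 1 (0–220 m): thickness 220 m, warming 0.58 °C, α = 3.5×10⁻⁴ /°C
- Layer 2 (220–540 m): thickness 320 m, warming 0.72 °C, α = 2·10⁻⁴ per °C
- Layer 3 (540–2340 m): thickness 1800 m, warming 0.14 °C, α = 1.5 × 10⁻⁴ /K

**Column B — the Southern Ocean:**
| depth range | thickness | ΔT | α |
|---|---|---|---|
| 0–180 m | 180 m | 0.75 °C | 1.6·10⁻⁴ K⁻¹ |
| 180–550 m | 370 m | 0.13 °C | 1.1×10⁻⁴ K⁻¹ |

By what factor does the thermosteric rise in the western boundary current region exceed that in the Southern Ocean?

a factor of 4.8

A 0–220 m: 3.5×10⁻⁴ × 220 × 0.58 = 0.04466 m
A Layer 2: 320 × 0.72 × 2×10⁻⁴ = 0.04608 m
A Layer 3: 0.14 × 1.5×10⁻⁴ × 1800 = 0.03780 m
A total: 0.12854 m
B 0–180 m: 180 × 0.75 × 1.6×10⁻⁴ = 0.02160 m
B 180–550 m: 0.13 × 1.1×10⁻⁴ × 370 = 0.005291 m
B total: 0.026891 m
Ratio: 0.12854 / 0.026891 ≈ 4.780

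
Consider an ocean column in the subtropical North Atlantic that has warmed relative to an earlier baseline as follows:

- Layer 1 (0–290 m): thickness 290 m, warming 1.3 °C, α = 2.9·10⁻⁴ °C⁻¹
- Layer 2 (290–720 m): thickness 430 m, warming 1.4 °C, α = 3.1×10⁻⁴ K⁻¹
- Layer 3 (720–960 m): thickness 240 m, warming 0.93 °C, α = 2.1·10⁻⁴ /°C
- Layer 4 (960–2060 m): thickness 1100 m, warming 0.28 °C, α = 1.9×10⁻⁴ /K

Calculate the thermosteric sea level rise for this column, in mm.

Δh ≈ 401 mm

0–290 m: 2.9×10⁻⁴ × 1.3 × 290 = 0.10933 m
Layer 2: 3.1×10⁻⁴ × 430 × 1.4 = 0.18662 m
720–960 m: 240 × 0.93 × 2.1×10⁻⁴ = 0.046872 m
0.28 × 1.9×10⁻⁴ × 1100 = 0.05852 m
Δh = 0.10933 + 0.18662 + 0.046872 + 0.05852 = 0.401342 m ≈ 401 mm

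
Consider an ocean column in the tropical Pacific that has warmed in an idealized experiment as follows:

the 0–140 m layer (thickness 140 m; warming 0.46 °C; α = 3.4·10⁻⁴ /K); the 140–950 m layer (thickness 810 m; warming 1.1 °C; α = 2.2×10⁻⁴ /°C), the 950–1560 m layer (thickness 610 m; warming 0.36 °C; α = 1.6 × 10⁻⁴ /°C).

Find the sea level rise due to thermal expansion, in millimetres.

0–140 m: 3.4×10⁻⁴ × 0.46 × 140 = 0.021896 m
2.2×10⁻⁴ × 1.1 × 810 = 0.19602 m
950–1560 m: 610 × 1.6×10⁻⁴ × 0.36 = 0.035136 m
Δh = 0.021896 + 0.19602 + 0.035136 = 0.253052 m

Δh ≈ 250 mm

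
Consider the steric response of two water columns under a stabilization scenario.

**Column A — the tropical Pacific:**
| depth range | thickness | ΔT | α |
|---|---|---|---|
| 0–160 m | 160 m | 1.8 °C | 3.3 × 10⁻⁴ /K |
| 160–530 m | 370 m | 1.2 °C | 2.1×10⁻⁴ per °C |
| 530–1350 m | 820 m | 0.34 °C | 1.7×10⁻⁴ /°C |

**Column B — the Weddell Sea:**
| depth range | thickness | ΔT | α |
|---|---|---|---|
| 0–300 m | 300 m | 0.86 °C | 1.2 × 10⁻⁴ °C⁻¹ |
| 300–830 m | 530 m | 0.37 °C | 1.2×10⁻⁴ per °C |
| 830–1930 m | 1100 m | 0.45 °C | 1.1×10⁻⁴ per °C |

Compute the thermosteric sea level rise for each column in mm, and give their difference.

A 0–160 m: 1.8 × 160 × 3.3×10⁻⁴ = 0.09504 m
A Layer 2: 1.2 × 2.1×10⁻⁴ × 370 = 0.09324 m
A 530–1350 m: 0.34 × 1.7×10⁻⁴ × 820 = 0.047396 m
A total: 0.235676 m
B 0.86 × 300 × 1.2×10⁻⁴ = 0.03096 m
B 300–830 m: 530 × 0.37 × 1.2×10⁻⁴ = 0.023532 m
B 0.45 × 1100 × 1.1×10⁻⁴ = 0.05445 m
B total: 0.108942 m
Difference: 0.235676 − 0.108942 = 0.126734 m

Δh_A ≈ 236 mm, Δh_B ≈ 109 mm; difference ≈ 127 mm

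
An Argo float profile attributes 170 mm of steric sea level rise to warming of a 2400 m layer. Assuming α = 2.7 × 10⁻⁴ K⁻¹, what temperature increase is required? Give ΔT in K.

ΔT ≈ 0.26 K

ΔT = Δh/(αH) = 0.17 / (2.7×10⁻⁴ × 2400) ≈ 0.2623 K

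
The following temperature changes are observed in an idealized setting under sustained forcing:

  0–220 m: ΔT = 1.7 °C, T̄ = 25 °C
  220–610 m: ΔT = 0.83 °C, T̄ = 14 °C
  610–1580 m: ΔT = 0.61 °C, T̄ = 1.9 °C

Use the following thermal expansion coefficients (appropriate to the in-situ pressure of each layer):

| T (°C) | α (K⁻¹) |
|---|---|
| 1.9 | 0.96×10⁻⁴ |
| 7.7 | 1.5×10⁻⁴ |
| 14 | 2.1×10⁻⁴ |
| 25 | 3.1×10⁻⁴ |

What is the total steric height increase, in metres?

Layer 1 at 25 °C → α = 3.1×10⁻⁴ K⁻¹
Layer 2 at 14 °C → α = 2.1×10⁻⁴ K⁻¹
Layer 3 at 1.9 °C → α = 0.96×10⁻⁴ K⁻¹
1.7 × 220 × 3.1×10⁻⁴ = 0.11594 m
0.83 × 390 × 2.1×10⁻⁴ = 0.067977 m
Layer 3: 970 × 0.61 × 0.96×10⁻⁴ = 0.0568032 m
Δh = 0.11594 + 0.067977 + 0.0568032 = 0.2407202 m

about 0.241 m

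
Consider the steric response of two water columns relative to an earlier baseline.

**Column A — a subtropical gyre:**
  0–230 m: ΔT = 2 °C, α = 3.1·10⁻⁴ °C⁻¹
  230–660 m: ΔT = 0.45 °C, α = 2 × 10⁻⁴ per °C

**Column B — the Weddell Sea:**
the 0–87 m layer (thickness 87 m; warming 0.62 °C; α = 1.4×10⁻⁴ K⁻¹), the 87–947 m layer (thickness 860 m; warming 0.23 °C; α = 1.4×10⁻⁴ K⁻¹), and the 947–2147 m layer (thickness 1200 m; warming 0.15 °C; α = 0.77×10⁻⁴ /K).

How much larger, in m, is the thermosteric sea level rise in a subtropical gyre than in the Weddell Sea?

A 0–230 m: 2 × 3.1×10⁻⁴ × 230 = 0.14260 m
A Layer 2: 0.45 × 430 × 2×10⁻⁴ = 0.03870 m
A total: 0.18130 m
B 0.62 × 1.4×10⁻⁴ × 87 = 0.0075516 m
B 1.4×10⁻⁴ × 0.23 × 860 = 0.027692 m
B Layer 3: 1200 × 0.15 × 0.77×10⁻⁴ = 0.01386 m
B total: 0.0491036 m
Difference: 0.18130 − 0.0491036 = 0.1321964 m

Δh_A − Δh_B ≈ 0.132 m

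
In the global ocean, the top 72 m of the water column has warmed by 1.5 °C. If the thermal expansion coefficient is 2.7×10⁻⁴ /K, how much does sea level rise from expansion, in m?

Δh = αΔT·H = 2.7×10⁻⁴ × 1.5 × 72 = 0.02916 m

0.0292 m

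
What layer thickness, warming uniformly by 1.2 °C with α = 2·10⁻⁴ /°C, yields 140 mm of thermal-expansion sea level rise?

about 583 m

H = Δh/(αΔT) = 0.14 / (2×10⁻⁴ × 1.2) ≈ 583.3 m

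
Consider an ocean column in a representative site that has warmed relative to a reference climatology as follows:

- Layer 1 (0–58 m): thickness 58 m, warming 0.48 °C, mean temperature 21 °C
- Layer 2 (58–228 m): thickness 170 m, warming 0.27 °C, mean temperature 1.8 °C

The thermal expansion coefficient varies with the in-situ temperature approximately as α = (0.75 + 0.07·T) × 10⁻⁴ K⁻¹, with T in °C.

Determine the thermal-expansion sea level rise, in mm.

Δh ≈ 10 mm

Layer 1: α = (0.75 + 0.07×21)×10⁻⁴ = 2.22×10⁻⁴ K⁻¹
Layer 2: α = (0.75 + 0.07×1.8)×10⁻⁴ = 0.876×10⁻⁴ K⁻¹
0–58 m: 0.48 × 2.22×10⁻⁴ × 58 = 0.00618048 m
58–228 m: 170 × 0.27 × 0.876×10⁻⁴ = 0.00402084 m
Δh = 0.00618048 + 0.00402084 = 0.01020132 m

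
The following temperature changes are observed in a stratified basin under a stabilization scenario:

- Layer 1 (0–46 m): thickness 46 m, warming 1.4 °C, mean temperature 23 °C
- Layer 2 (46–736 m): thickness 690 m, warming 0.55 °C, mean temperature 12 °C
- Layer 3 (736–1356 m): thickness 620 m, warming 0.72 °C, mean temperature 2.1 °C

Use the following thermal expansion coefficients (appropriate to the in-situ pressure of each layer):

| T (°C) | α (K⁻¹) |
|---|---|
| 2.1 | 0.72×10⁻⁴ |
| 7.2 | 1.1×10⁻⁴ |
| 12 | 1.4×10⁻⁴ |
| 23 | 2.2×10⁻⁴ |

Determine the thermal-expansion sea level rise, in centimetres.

Layer 1 at 23 °C → α = 2.2×10⁻⁴ K⁻¹
Layer 2 at 12 °C → α = 1.4×10⁻⁴ K⁻¹
Layer 3 at 2.1 °C → α = 0.72×10⁻⁴ K⁻¹
Layer 1: 1.4 × 46 × 2.2×10⁻⁴ = 0.014168 m
690 × 1.4×10⁻⁴ × 0.55 = 0.05313 m
0.72 × 0.72×10⁻⁴ × 620 = 0.0321408 m
Δh = 0.014168 + 0.05313 + 0.0321408 = 0.0994388 m

9.9 cm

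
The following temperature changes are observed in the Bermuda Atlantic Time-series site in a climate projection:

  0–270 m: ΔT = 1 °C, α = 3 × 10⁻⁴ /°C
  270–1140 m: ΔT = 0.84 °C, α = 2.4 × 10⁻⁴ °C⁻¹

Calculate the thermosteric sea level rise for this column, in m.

3×10⁻⁴ × 270 × 1 = 0.08100 m
2.4×10⁻⁴ × 0.84 × 870 = 0.175392 m
Δh = 0.08100 + 0.175392 = 0.256392 m ≈ 0.256 m

about 0.256 m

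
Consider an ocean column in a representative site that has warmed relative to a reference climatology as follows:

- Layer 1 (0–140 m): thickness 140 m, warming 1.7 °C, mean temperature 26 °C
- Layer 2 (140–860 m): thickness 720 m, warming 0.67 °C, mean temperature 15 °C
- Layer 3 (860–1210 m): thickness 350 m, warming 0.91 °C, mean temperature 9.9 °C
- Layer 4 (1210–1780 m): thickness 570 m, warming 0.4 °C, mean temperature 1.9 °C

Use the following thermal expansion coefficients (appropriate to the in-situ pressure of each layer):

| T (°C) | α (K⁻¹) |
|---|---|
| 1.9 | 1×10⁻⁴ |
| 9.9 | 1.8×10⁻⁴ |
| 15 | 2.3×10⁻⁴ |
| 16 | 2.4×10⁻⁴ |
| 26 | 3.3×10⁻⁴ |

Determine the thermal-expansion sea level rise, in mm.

Layer 1 at 26 °C → α = 3.3×10⁻⁴ K⁻¹
Layer 2 at 15 °C → α = 2.3×10⁻⁴ K⁻¹
Layer 3 at 9.9 °C → α = 1.8×10⁻⁴ K⁻¹
Layer 4 at 1.9 °C → α = 1×10⁻⁴ K⁻¹
Layer 1: 3.3×10⁻⁴ × 1.7 × 140 = 0.07854 m
2.3×10⁻⁴ × 720 × 0.67 = 0.110952 m
860–1210 m: 350 × 0.91 × 1.8×10⁻⁴ = 0.05733 m
Layer 4: 570 × 0.4 × 1×10⁻⁴ = 0.02280 m
Δh = 0.07854 + 0.110952 + 0.05733 + 0.02280 = 0.269622 m

about 270 mm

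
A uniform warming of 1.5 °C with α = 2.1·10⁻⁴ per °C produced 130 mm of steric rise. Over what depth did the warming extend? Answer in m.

about 413 m

H = Δh/(αΔT) = 0.13 / (2.1×10⁻⁴ × 1.5) ≈ 412.7 m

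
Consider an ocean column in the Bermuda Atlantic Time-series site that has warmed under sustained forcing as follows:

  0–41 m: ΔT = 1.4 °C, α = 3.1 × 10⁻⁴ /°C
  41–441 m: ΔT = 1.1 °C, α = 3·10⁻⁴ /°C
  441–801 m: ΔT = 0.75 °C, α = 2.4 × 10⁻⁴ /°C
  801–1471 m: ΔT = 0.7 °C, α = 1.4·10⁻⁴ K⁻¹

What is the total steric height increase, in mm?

Layer 1: 41 × 3.1×10⁻⁴ × 1.4 = 0.017794 m
1.1 × 3×10⁻⁴ × 400 = 0.13200 m
441–801 m: 2.4×10⁻⁴ × 360 × 0.75 = 0.06480 m
1.4×10⁻⁴ × 0.7 × 670 = 0.06566 m
Δh = 0.017794 + 0.13200 + 0.06480 + 0.06566 = 0.280254 m

Δh ≈ 280 mm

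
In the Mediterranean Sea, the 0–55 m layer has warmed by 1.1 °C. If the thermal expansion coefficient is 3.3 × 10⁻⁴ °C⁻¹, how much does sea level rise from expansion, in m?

0.0200 m of thermosteric rise

Δh = αΔT·H = 3.3×10⁻⁴ × 1.1 × 55 = 0.019965 m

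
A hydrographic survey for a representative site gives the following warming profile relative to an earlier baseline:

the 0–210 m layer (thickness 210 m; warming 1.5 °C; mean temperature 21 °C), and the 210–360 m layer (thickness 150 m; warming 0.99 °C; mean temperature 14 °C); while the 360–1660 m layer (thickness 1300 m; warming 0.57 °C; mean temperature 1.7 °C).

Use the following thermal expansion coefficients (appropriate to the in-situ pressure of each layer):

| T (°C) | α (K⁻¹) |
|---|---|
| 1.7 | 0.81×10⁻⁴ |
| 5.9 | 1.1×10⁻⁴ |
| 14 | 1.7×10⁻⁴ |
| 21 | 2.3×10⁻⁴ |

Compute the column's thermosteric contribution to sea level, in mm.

Layer 1 at 21 °C → α = 2.3×10⁻⁴ K⁻¹
Layer 2 at 14 °C → α = 1.7×10⁻⁴ K⁻¹
Layer 3 at 1.7 °C → α = 0.81×10⁻⁴ K⁻¹
Layer 1: 210 × 2.3×10⁻⁴ × 1.5 = 0.07245 m
210–360 m: 1.7×10⁻⁴ × 0.99 × 150 = 0.025245 m
1300 × 0.57 × 0.81×10⁻⁴ = 0.060021 m
Δh = 0.07245 + 0.025245 + 0.060021 = 0.157716 m

about 158 mm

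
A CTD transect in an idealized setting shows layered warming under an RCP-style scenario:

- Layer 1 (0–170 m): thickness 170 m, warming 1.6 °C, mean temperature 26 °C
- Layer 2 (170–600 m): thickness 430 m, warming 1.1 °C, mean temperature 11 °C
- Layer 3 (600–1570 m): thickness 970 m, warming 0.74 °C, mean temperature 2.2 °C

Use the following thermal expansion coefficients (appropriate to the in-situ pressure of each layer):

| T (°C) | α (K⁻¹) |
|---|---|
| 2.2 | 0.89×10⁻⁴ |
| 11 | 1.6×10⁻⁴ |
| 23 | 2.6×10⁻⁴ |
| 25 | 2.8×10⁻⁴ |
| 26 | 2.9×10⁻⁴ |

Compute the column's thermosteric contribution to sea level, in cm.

21.8 cm

Layer 1 at 26 °C → α = 2.9×10⁻⁴ K⁻¹
Layer 2 at 11 °C → α = 1.6×10⁻⁴ K⁻¹
Layer 3 at 2.2 °C → α = 0.89×10⁻⁴ K⁻¹
0–170 m: 2.9×10⁻⁴ × 170 × 1.6 = 0.07888 m
170–600 m: 1.1 × 1.6×10⁻⁴ × 430 = 0.07568 m
Layer 3: 970 × 0.74 × 0.89×10⁻⁴ = 0.0638842 m
Δh = 0.07888 + 0.07568 + 0.0638842 = 0.2184442 m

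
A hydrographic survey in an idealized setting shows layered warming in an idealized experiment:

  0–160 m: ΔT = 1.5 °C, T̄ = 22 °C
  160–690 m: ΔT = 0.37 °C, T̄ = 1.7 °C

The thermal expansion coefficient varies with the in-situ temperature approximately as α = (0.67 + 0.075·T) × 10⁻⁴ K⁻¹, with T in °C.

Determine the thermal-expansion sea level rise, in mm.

Layer 1: α = (0.67 + 0.075×22)×10⁻⁴ = 2.32×10⁻⁴ K⁻¹
Layer 2: α = (0.67 + 0.075×1.7)×10⁻⁴ = 0.7975×10⁻⁴ K⁻¹
Layer 1: 1.5 × 2.32×10⁻⁴ × 160 = 0.05568 m
0.7975×10⁻⁴ × 0.37 × 530 = 0.015638975 m
Δh = 0.05568 + 0.015638975 = 0.071318975 m

about 71.3 mm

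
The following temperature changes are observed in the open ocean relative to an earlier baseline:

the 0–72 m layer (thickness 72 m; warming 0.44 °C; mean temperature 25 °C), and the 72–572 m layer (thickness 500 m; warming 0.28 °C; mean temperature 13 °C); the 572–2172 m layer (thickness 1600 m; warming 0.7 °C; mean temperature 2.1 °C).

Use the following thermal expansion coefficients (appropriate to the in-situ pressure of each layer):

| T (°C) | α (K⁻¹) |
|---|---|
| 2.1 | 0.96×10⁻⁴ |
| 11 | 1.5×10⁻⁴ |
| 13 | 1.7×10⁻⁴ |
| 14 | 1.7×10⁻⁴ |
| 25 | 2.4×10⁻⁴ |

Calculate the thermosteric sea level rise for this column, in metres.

Layer 1 at 25 °C → α = 2.4×10⁻⁴ K⁻¹
Layer 2 at 13 °C → α = 1.7×10⁻⁴ K⁻¹
Layer 3 at 2.1 °C → α = 0.96×10⁻⁴ K⁻¹
0–72 m: 0.44 × 72 × 2.4×10⁻⁴ = 0.0076032 m
Layer 2: 1.7×10⁻⁴ × 500 × 0.28 = 0.02380 m
Layer 3: 1600 × 0.7 × 0.96×10⁻⁴ = 0.10752 m
Δh = 0.0076032 + 0.02380 + 0.10752 = 0.1389232 m

0.139 m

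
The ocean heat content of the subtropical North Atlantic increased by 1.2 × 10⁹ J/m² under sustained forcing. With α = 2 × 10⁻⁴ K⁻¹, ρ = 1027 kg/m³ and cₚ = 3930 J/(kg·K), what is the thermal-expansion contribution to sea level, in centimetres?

5.95 cm

Δh = αQ/(ρcₚ) = 2×10⁻⁴ × 1.2×10⁹ / (1027 × 3930) ≈ 0.059463 m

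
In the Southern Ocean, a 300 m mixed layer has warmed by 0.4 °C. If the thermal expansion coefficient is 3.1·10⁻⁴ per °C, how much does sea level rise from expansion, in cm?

Δh = αΔT·H = 3.1×10⁻⁴ × 0.4 × 300 = 0.03720 m

Δh ≈ 3.7 cm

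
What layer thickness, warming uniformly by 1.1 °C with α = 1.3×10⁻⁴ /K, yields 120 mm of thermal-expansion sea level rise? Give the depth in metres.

H = Δh/(αΔT) = 0.12 / (1.3×10⁻⁴ × 1.1) ≈ 839.2 m

about 840 m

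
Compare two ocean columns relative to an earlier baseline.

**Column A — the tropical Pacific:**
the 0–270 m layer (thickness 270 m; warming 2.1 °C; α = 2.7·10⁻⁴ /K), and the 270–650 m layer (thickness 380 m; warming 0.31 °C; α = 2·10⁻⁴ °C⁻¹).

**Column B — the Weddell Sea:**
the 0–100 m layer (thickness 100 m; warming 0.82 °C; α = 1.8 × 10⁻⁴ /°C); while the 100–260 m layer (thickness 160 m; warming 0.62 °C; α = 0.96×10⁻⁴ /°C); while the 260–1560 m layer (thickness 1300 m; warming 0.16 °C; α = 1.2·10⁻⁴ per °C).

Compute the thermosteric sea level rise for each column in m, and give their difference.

A 0–270 m: 2.1 × 2.7×10⁻⁴ × 270 = 0.15309 m
A Layer 2: 0.31 × 2×10⁻⁴ × 380 = 0.02356 m
A total: 0.17665 m
B 1.8×10⁻⁴ × 100 × 0.82 = 0.01476 m
B 100–260 m: 160 × 0.96×10⁻⁴ × 0.62 = 0.0095232 m
B Layer 3: 1300 × 0.16 × 1.2×10⁻⁴ = 0.02496 m
B total: 0.0492432 m
Difference: 0.17665 − 0.0492432 = 0.1274068 m

A: 0.18 m; B: 0.049 m; difference 0.13 m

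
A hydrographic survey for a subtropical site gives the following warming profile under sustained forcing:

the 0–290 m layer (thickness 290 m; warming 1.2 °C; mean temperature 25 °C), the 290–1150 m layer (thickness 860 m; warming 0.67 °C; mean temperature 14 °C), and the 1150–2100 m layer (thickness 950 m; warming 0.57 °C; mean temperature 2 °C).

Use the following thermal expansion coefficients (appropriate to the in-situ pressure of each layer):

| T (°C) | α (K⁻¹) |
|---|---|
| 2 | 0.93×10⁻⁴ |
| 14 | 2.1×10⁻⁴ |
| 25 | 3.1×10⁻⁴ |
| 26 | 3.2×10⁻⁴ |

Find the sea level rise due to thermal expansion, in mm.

about 280 mm

Layer 1 at 25 °C → α = 3.1×10⁻⁴ K⁻¹
Layer 2 at 14 °C → α = 2.1×10⁻⁴ K⁻¹
Layer 3 at 2 °C → α = 0.93×10⁻⁴ K⁻¹
3.1×10⁻⁴ × 1.2 × 290 = 0.10788 m
290–1150 m: 0.67 × 2.1×10⁻⁴ × 860 = 0.121002 m
1150–2100 m: 950 × 0.93×10⁻⁴ × 0.57 = 0.0503595 m
Δh = 0.10788 + 0.121002 + 0.0503595 = 0.2792415 m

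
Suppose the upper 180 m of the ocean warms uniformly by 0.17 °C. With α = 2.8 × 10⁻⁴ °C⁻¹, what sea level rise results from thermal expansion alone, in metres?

Δh = 0.00857 m

Δh = αΔT·H = 2.8×10⁻⁴ × 0.17 × 180 = 0.008568 m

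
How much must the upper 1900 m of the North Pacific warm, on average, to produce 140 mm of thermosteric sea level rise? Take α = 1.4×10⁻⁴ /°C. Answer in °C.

ΔT = Δh/(αH) = 0.14 / (1.4×10⁻⁴ × 1900) ≈ 0.5263 °C

0.526 °C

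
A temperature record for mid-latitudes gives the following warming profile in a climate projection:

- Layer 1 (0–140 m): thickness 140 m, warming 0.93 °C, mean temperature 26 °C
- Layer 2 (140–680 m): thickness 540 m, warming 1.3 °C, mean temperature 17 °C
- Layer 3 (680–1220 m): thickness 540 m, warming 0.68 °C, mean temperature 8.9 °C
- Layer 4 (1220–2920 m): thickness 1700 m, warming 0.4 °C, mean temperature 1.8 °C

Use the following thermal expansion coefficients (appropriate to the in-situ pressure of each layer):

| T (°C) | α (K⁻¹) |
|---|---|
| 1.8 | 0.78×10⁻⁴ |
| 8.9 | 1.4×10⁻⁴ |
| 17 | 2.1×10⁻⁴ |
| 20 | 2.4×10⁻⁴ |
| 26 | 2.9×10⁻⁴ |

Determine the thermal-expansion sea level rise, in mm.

Layer 1 at 26 °C → α = 2.9×10⁻⁴ K⁻¹
Layer 2 at 17 °C → α = 2.1×10⁻⁴ K⁻¹
Layer 3 at 8.9 °C → α = 1.4×10⁻⁴ K⁻¹
Layer 4 at 1.8 °C → α = 0.78×10⁻⁴ K⁻¹
0–140 m: 0.93 × 140 × 2.9×10⁻⁴ = 0.037758 m
540 × 2.1×10⁻⁴ × 1.3 = 0.14742 m
Layer 3: 1.4×10⁻⁴ × 0.68 × 540 = 0.051408 m
Layer 4: 0.78×10⁻⁴ × 0.4 × 1700 = 0.05304 m
Δh = 0.037758 + 0.14742 + 0.051408 + 0.05304 = 0.289626 m

Δh = 290 mm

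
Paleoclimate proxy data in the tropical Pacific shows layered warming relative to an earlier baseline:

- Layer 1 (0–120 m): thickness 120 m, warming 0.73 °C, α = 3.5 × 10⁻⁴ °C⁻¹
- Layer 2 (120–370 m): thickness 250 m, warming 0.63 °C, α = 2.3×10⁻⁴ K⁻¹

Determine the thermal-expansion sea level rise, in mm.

67 mm of thermosteric rise

120 × 3.5×10⁻⁴ × 0.73 = 0.03066 m
120–370 m: 0.63 × 2.3×10⁻⁴ × 250 = 0.036225 m
Δh = 0.03066 + 0.036225 = 0.066885 m ≈ 67 mm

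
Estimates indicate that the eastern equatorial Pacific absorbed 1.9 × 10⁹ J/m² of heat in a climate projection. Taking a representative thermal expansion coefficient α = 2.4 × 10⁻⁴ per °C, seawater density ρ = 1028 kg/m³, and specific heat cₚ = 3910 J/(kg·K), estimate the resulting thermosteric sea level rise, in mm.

about 113 mm

Δh = αQ/(ρcₚ) = 2.4×10⁻⁴ × 1.9×10⁹ / (1028 × 3910) ≈ 0.11345 m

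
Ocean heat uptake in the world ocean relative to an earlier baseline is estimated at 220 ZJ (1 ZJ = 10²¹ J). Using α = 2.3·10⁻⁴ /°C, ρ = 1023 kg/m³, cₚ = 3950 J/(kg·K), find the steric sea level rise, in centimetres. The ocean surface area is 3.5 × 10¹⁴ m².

Per unit area: Q = 220×10²¹ / (3.5×10¹⁴) ≈ 6.286×10⁸ J/m²
Δh = αQ/(ρcₚ) = 2.3×10⁻⁴ × 6.286×10⁸ / (1023 × 3950) ≈ 0.035779 m

3.6 cm of thermosteric rise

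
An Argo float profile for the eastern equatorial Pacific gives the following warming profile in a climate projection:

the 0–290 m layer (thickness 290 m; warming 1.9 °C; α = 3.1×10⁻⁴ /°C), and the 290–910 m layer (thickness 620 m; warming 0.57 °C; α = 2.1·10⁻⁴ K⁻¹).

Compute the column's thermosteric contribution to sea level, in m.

290 × 1.9 × 3.1×10⁻⁴ = 0.17081 m
0.57 × 620 × 2.1×10⁻⁴ = 0.074214 m
Δh = 0.17081 + 0.074214 = 0.245024 m

0.245 m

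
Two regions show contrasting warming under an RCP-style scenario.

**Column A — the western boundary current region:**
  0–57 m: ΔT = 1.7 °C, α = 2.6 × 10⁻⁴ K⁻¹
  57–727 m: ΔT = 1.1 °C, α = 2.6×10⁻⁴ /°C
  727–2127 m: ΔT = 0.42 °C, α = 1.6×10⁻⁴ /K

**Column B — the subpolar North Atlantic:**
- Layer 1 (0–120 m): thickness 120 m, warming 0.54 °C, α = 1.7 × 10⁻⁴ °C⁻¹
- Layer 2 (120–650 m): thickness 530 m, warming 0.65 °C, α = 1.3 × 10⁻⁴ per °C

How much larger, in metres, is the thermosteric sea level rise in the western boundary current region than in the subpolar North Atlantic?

0.26 m

A 0–57 m: 1.7 × 57 × 2.6×10⁻⁴ = 0.025194 m
A 57–727 m: 2.6×10⁻⁴ × 670 × 1.1 = 0.19162 m
A Layer 3: 0.42 × 1400 × 1.6×10⁻⁴ = 0.09408 m
A total: 0.310894 m
B 0–120 m: 0.54 × 1.7×10⁻⁴ × 120 = 0.011016 m
B 0.65 × 530 × 1.3×10⁻⁴ = 0.044785 m
B total: 0.055801 m
Difference: 0.310894 − 0.055801 = 0.255093 m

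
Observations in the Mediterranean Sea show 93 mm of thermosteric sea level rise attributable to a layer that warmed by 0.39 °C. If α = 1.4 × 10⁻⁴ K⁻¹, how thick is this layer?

H = Δh/(αΔT) = 0.093 / (1.4×10⁻⁴ × 0.39) ≈ 1703 m

1700 m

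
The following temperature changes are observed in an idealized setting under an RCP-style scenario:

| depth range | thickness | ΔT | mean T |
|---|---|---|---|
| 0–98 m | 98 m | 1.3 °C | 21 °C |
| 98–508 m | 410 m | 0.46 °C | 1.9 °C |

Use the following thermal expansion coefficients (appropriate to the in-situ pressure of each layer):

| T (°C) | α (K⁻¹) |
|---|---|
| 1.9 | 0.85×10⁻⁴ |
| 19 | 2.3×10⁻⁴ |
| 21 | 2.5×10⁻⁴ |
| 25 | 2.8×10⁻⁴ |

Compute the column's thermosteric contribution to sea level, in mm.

Layer 1 at 21 °C → α = 2.5×10⁻⁴ K⁻¹
Layer 2 at 1.9 °C → α = 0.85×10⁻⁴ K⁻¹
0–98 m: 2.5×10⁻⁴ × 1.3 × 98 = 0.03185 m
0.46 × 0.85×10⁻⁴ × 410 = 0.016031 m
Δh = 0.03185 + 0.016031 = 0.047881 m ≈ 48 mm

Δh ≈ 48 mm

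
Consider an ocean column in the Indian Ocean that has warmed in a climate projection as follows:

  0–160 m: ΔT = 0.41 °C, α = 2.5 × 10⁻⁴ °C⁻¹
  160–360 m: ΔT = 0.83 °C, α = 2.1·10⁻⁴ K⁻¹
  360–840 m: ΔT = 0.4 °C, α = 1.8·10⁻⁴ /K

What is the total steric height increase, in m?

0.0858 m

0–160 m: 160 × 2.5×10⁻⁴ × 0.41 = 0.01640 m
Layer 2: 200 × 0.83 × 2.1×10⁻⁴ = 0.03486 m
360–840 m: 480 × 1.8×10⁻⁴ × 0.4 = 0.03456 m
Δh = 0.01640 + 0.03486 + 0.03456 = 0.08582 m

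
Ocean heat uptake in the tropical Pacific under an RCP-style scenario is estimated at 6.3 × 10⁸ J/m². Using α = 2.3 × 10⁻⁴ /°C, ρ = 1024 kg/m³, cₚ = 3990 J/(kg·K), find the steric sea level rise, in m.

Δh = αQ/(ρcₚ) = 2.3×10⁻⁴ × 6.3×10⁸ / (1024 × 3990) ≈ 0.035465 m

Δh ≈ 0.0355 m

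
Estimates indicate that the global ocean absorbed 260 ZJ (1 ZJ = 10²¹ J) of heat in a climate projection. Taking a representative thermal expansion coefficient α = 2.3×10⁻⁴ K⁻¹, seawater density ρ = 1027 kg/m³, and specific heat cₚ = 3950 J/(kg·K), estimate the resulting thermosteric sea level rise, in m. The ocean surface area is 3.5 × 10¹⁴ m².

Per unit area: Q = 260×10²¹ / (3.5×10¹⁴) ≈ 7.429×10⁸ J/m²
Δh = αQ/(ρcₚ) = 2.3×10⁻⁴ × 7.429×10⁸ / (1027 × 3950) ≈ 0.04212 m

Δh = 0.042 m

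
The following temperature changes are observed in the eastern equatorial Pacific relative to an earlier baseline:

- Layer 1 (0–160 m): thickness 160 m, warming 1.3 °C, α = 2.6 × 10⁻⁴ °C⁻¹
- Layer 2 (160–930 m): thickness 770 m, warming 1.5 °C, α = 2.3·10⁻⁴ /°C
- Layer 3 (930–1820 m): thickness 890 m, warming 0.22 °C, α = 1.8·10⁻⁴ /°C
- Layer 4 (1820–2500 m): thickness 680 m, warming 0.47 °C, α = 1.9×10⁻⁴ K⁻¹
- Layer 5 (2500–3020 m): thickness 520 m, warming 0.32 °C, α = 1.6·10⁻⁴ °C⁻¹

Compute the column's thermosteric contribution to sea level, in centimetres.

2.6×10⁻⁴ × 1.3 × 160 = 0.05408 m
Layer 2: 2.3×10⁻⁴ × 770 × 1.5 = 0.26565 m
Layer 3: 1.8×10⁻⁴ × 890 × 0.22 = 0.035244 m
Layer 4: 0.47 × 680 × 1.9×10⁻⁴ = 0.060724 m
Layer 5: 1.6×10⁻⁴ × 0.32 × 520 = 0.026624 m
Δh = 0.05408 + 0.26565 + 0.035244 + 0.060724 + 0.026624 = 0.442322 m

44 cm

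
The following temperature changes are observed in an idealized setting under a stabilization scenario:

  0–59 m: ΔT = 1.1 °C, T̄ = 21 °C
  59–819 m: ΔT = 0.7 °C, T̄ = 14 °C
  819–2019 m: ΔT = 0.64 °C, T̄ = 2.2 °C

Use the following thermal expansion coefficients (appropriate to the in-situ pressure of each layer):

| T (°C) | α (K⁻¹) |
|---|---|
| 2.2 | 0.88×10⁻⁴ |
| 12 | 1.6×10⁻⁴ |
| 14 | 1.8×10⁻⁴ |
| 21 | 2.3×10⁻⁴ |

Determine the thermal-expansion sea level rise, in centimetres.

Layer 1 at 21 °C → α = 2.3×10⁻⁴ K⁻¹
Layer 2 at 14 °C → α = 1.8×10⁻⁴ K⁻¹
Layer 3 at 2.2 °C → α = 0.88×10⁻⁴ K⁻¹
1.1 × 59 × 2.3×10⁻⁴ = 0.014927 m
59–819 m: 1.8×10⁻⁴ × 760 × 0.7 = 0.09576 m
Layer 3: 1200 × 0.64 × 0.88×10⁻⁴ = 0.067584 m
Δh = 0.014927 + 0.09576 + 0.067584 = 0.178271 m

17.8 cm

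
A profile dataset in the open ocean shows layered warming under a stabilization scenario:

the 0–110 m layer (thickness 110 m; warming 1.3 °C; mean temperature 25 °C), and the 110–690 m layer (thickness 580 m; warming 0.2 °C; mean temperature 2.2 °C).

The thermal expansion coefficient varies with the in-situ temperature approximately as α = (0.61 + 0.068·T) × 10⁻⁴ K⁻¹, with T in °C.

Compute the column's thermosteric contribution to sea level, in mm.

Δh = 41.8 mm

Layer 1: α = (0.61 + 0.068×25)×10⁻⁴ = 2.31×10⁻⁴ K⁻¹
Layer 2: α = (0.61 + 0.068×2.2)×10⁻⁴ = 0.7596×10⁻⁴ K⁻¹
110 × 2.31×10⁻⁴ × 1.3 = 0.033033 m
110–690 m: 580 × 0.7596×10⁻⁴ × 0.2 = 0.00881136 m
Δh = 0.033033 + 0.00881136 = 0.04184436 m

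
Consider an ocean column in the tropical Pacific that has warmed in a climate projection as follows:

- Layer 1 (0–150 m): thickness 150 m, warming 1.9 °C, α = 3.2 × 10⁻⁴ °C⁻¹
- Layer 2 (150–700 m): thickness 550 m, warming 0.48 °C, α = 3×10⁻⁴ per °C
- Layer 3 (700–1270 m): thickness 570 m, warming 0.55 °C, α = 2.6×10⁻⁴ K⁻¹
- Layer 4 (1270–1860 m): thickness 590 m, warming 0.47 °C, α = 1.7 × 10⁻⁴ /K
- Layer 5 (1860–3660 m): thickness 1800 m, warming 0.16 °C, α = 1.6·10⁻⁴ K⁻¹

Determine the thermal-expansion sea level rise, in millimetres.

0–150 m: 1.9 × 150 × 3.2×10⁻⁴ = 0.09120 m
Layer 2: 0.48 × 3×10⁻⁴ × 550 = 0.07920 m
700–1270 m: 570 × 0.55 × 2.6×10⁻⁴ = 0.08151 m
Layer 4: 1.7×10⁻⁴ × 590 × 0.47 = 0.047141 m
1860–3660 m: 1.6×10⁻⁴ × 0.16 × 1800 = 0.04608 m
Δh = 0.09120 + 0.07920 + 0.08151 + 0.047141 + 0.04608 = 0.345131 m ≈ 350 mm

Δh ≈ 350 mm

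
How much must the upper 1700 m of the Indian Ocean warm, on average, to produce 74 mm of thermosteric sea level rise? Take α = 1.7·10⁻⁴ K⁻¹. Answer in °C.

ΔT ≈ 0.256 °C

ΔT = Δh/(αH) = 0.074 / (1.7×10⁻⁴ × 1700) ≈ 0.2561 °C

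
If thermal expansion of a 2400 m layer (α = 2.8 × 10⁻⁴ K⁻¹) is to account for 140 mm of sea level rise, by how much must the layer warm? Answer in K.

ΔT = Δh/(αH) = 0.14 / (2.8×10⁻⁴ × 2400) ≈ 0.2083 K

0.208 K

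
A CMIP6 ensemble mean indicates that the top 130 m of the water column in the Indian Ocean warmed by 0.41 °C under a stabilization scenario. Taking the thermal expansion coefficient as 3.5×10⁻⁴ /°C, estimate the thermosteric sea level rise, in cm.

Δh = 1.87 cm

Δh = αΔT·H = 3.5×10⁻⁴ × 0.41 × 130 = 0.018655 m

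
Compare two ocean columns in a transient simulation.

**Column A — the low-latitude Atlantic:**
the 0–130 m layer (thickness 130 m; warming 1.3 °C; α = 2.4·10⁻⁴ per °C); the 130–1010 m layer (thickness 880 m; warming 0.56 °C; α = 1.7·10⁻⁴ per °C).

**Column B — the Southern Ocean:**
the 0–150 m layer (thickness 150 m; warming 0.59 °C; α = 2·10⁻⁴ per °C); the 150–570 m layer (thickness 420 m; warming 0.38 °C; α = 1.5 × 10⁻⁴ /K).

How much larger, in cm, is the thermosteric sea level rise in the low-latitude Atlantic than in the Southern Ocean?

A 0–130 m: 2.4×10⁻⁴ × 1.3 × 130 = 0.04056 m
A 130–1010 m: 0.56 × 1.7×10⁻⁴ × 880 = 0.083776 m
A total: 0.124336 m
B 0–150 m: 2×10⁻⁴ × 150 × 0.59 = 0.01770 m
B 150–570 m: 420 × 1.5×10⁻⁴ × 0.38 = 0.02394 m
B total: 0.04164 m
Difference: 0.124336 − 0.04164 = 0.082696 m

Δh_A − Δh_B ≈ 8.3 cm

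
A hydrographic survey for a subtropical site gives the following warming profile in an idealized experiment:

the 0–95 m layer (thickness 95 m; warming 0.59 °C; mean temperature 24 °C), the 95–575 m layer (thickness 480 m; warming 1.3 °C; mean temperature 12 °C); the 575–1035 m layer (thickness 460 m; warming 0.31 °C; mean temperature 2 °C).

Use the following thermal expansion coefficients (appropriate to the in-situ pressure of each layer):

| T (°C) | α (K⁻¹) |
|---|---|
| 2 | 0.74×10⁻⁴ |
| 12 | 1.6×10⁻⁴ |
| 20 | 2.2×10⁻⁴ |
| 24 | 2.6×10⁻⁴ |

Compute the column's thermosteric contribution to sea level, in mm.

Layer 1 at 24 °C → α = 2.6×10⁻⁴ K⁻¹
Layer 2 at 12 °C → α = 1.6×10⁻⁴ K⁻¹
Layer 3 at 2 °C → α = 0.74×10⁻⁴ K⁻¹
0–95 m: 0.59 × 2.6×10⁻⁴ × 95 = 0.014573 m
95–575 m: 480 × 1.6×10⁻⁴ × 1.3 = 0.09984 m
575–1035 m: 460 × 0.74×10⁻⁴ × 0.31 = 0.0105524 m
Δh = 0.014573 + 0.09984 + 0.0105524 = 0.1249654 m ≈ 125 mm

Δh ≈ 125 mm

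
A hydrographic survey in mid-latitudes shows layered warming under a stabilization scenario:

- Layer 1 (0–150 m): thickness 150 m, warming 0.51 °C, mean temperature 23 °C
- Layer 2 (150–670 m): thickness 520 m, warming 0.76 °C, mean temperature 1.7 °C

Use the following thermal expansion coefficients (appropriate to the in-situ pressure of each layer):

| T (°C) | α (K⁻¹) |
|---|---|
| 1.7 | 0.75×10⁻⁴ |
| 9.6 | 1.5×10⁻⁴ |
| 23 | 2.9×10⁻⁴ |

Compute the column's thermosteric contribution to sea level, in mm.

Layer 1 at 23 °C → α = 2.9×10⁻⁴ K⁻¹
Layer 2 at 1.7 °C → α = 0.75×10⁻⁴ K⁻¹
0–150 m: 0.51 × 150 × 2.9×10⁻⁴ = 0.022185 m
150–670 m: 520 × 0.76 × 0.75×10⁻⁴ = 0.02964 m
Δh = 0.022185 + 0.02964 = 0.051825 m ≈ 51.8 mm

Δh ≈ 51.8 mm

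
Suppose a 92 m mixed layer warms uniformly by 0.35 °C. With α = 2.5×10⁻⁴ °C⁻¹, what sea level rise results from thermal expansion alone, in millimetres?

8.05 mm of thermosteric rise

Δh = αΔT·H = 2.5×10⁻⁴ × 0.35 × 92 = 0.00805 m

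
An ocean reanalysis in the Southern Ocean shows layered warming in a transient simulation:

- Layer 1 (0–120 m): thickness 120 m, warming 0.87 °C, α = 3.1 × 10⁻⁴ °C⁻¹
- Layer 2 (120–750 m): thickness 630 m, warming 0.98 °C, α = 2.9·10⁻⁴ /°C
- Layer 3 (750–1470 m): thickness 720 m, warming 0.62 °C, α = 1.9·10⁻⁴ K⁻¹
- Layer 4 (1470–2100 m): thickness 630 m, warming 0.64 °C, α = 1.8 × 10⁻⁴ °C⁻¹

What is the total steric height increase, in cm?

36.9 cm of thermosteric rise

Layer 1: 0.87 × 120 × 3.1×10⁻⁴ = 0.032364 m
Layer 2: 0.98 × 630 × 2.9×10⁻⁴ = 0.179046 m
1.9×10⁻⁴ × 0.62 × 720 = 0.084816 m
Layer 4: 630 × 0.64 × 1.8×10⁻⁴ = 0.072576 m
Δh = 0.032364 + 0.179046 + 0.084816 + 0.072576 = 0.368802 m ≈ 36.9 cm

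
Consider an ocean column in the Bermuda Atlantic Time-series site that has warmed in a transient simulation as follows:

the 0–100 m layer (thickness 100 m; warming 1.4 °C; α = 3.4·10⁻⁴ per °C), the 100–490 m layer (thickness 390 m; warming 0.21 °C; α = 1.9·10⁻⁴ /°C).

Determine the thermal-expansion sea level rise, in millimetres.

63.2 mm

1.4 × 3.4×10⁻⁴ × 100 = 0.04760 m
Layer 2: 1.9×10⁻⁴ × 0.21 × 390 = 0.015561 m
Δh = 0.04760 + 0.015561 = 0.063161 m ≈ 63.2 mm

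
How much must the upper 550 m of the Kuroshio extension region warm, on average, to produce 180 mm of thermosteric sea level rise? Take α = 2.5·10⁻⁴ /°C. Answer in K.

ΔT = Δh/(αH) = 0.18 / (2.5×10⁻⁴ × 550) ≈ 1.309 K

1.31 K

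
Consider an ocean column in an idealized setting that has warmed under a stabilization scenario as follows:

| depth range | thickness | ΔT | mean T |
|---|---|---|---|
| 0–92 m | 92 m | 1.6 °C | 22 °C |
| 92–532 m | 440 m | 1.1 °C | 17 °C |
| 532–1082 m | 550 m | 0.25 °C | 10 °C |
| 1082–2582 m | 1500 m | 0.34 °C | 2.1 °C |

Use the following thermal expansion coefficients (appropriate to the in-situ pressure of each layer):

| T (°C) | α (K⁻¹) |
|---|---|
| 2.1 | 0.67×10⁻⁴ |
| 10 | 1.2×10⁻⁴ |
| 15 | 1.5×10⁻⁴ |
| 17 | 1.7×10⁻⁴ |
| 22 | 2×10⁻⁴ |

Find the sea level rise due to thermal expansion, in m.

0.16 m

Layer 1 at 22 °C → α = 2×10⁻⁴ K⁻¹
Layer 2 at 17 °C → α = 1.7×10⁻⁴ K⁻¹
Layer 3 at 10 °C → α = 1.2×10⁻⁴ K⁻¹
Layer 4 at 2.1 °C → α = 0.67×10⁻⁴ K⁻¹
0–92 m: 2×10⁻⁴ × 92 × 1.6 = 0.02944 m
Layer 2: 440 × 1.7×10⁻⁴ × 1.1 = 0.08228 m
Layer 3: 550 × 0.25 × 1.2×10⁻⁴ = 0.01650 m
0.34 × 0.67×10⁻⁴ × 1500 = 0.03417 m
Δh = 0.02944 + 0.08228 + 0.01650 + 0.03417 = 0.16239 m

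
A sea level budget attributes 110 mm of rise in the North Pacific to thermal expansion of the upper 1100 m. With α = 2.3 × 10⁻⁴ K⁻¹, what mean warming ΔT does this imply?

ΔT = Δh/(αH) = 0.11 / (2.3×10⁻⁴ × 1100) ≈ 0.4348 K

about 0.43 K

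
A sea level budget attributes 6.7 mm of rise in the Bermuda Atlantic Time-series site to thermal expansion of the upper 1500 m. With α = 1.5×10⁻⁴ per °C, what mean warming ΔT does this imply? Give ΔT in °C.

ΔT ≈ 0.0298 °C

ΔT = Δh/(αH) = 0.0067 / (1.5×10⁻⁴ × 1500) ≈ 0.02978 °C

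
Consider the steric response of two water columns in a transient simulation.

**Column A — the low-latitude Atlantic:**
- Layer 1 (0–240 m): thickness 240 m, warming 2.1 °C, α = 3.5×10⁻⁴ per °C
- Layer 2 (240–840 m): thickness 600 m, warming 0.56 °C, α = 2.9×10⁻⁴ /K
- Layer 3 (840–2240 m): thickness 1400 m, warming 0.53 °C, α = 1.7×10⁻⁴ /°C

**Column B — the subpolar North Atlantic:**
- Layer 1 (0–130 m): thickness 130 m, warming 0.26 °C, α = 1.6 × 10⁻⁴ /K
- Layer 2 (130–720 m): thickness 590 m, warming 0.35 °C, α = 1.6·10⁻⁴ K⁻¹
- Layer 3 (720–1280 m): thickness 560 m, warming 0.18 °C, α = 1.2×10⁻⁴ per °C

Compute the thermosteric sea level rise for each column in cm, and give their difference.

A 2.1 × 3.5×10⁻⁴ × 240 = 0.17640 m
A 240–840 m: 600 × 0.56 × 2.9×10⁻⁴ = 0.09744 m
A 0.53 × 1400 × 1.7×10⁻⁴ = 0.12614 m
A total: 0.39998 m
B Layer 1: 1.6×10⁻⁴ × 130 × 0.26 = 0.005408 m
B 130–720 m: 590 × 1.6×10⁻⁴ × 0.35 = 0.03304 m
B 720–1280 m: 1.2×10⁻⁴ × 0.18 × 560 = 0.012096 m
B total: 0.050544 m
Difference: 0.39998 − 0.050544 = 0.349436 m

A: 40 cm; B: 5.1 cm; difference 35 cm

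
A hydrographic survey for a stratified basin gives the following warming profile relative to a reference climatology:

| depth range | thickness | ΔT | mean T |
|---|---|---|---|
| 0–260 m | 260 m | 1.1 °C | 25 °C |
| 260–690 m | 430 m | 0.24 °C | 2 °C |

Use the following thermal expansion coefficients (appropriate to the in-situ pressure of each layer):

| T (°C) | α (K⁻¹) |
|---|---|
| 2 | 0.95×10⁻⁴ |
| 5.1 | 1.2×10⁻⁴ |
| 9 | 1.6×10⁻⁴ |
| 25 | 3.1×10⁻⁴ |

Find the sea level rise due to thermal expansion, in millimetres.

Layer 1 at 25 °C → α = 3.1×10⁻⁴ K⁻¹
Layer 2 at 2 °C → α = 0.95×10⁻⁴ K⁻¹
0–260 m: 1.1 × 3.1×10⁻⁴ × 260 = 0.08866 m
260–690 m: 0.95×10⁻⁴ × 430 × 0.24 = 0.009804 m
Δh = 0.08866 + 0.009804 = 0.098464 m ≈ 98.5 mm

98.5 mm of thermosteric rise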